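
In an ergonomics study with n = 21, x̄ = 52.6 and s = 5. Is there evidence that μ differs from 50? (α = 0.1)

t = (x̄ - μ₀)/(s/√n) = (52.6 - 50)/(5/√21) = 2.383. df = 20, critical t = ±1.725. Reject H₀.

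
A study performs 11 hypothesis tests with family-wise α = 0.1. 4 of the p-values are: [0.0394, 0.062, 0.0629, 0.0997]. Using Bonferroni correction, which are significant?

Bonferroni α = 0.1/11 = 0.00909. None of the given p-values are significant.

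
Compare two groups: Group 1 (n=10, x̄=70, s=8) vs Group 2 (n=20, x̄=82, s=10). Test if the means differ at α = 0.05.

Pooled sp = 9.4. t = -3.295, df = 28. Critical t = ±2.048. Reject H₀.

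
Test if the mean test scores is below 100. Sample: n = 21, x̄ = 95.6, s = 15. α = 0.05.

t = (95.6 - 100)/(15/√21) = -1.344, df = 20. Critical t = -1.725. Fail to reject H₀.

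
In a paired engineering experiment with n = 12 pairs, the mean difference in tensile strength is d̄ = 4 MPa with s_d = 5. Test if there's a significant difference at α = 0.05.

t = d̄/(s_d/√n) = 4/(5/√12) = 2.771. df = 11, critical t = ±2.201. Reject H₀.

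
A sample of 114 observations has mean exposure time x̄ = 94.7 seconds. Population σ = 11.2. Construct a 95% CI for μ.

CI = x̄ ± z*(σ/√n) = 94.7 ± 1.96(11.2/√114) = 94.7 ± 2.06 = (92.64, 96.76)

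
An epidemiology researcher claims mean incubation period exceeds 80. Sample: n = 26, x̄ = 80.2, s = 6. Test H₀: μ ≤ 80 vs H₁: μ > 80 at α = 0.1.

t = (80.2 - 80)/(6/√26) = 0.17, df = 25. Critical t = 1.316. Fail to reject H₀.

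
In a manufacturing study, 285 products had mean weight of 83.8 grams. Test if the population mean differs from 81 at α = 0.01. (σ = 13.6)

z = (x̄ - μ₀)/(σ/√n) = (83.8 - 81)/(13.6/√285) = 3.476. Critical value: ±2.576. Since |3.476| > 2.576, Reject H₀.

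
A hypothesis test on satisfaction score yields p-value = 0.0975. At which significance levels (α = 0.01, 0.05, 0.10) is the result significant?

p = 0.0975. Significant at: α = 0.1.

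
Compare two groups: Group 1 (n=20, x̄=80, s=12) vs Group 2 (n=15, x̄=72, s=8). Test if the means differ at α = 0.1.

Pooled sp = 10.49. t = 2.233, df = 33. Critical t = ±1.692. Reject H₀.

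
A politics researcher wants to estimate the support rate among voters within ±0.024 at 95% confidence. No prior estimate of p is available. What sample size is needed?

Conservative approach: use p = 0.5 (maximizes p(1-p) = 0.25). n = z²(0.25)/E² = 1.96²×0.25/0.024² = 1667.4 → n = 1668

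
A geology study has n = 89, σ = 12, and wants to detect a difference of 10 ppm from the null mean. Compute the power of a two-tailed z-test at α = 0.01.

SE = σ/√n = 12/√89 = 1.272. Non-centrality λ = d/SE = 10/1.272 = 7.862. Power ≈ Φ(λ - z_{α/2}) = Φ(7.862 - 2.576) = Φ(5.286) = 1.0.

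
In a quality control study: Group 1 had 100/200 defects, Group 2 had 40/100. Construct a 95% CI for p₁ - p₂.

p̂₁ = 0.5, p̂₂ = 0.4. Difference = 0.1. CI = (-0.018, 0.218)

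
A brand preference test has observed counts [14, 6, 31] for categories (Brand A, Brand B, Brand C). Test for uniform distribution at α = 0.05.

Expected = 17 each. χ² = Σ(O-E)²/E = 19.176. df = 2, critical value = 5.991. Reject H₀.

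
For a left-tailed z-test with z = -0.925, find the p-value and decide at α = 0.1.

p = P(Z < -0.925) = Φ(-0.925) ≈ 0.1775. Since p ≥ 0.1, fail to reject H₀ (not significant) at α = 0.1.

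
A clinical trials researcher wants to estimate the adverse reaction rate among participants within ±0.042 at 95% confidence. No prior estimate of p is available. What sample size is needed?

Conservative approach: use p = 0.5 (maximizes p(1-p) = 0.25). n = z²(0.25)/E² = 1.96²×0.25/0.042² = 544.4 → n = 545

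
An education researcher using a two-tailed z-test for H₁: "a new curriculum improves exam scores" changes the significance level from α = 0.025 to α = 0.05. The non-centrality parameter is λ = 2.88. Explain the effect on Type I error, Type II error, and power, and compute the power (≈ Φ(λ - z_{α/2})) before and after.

Increasing α from 0.025 to 0.05:
• Type I error rate increases (α is the Type I rate by definition).
• Critical value moves from z_{α/2} = 2.241 to 1.96, so power = Φ(λ - z_{α/2}) goes from Φ(2.88 - 2.241) = 0.739 to Φ(2.88 - 1.96) = 0.821.
• Type II error rate β = 1 - power therefore decreases (0.261 → 0.179).
Appropriate when false negatives are costly — here, keeping the old curriculum when the new one would have helped students.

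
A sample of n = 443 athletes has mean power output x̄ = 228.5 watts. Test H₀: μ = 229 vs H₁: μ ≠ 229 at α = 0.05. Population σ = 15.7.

z = (x̄ - μ₀)/(σ/√n) = (228.5 - 229)/(15.7/√443) = -0.67. Critical value: ±1.96. Since |-0.67| ≤ 1.96, Fail to reject H₀.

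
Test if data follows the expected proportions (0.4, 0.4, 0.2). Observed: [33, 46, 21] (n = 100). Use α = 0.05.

Expected: [40.0, 40.0, 20.0]. χ² = 2.175. df = 2, critical = 5.991. Fail to reject H₀.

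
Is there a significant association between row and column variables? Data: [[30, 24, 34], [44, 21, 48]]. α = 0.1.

χ² = 2.163. df = 2, critical = 4.605. Fail to reject H₀. No evidence of dependence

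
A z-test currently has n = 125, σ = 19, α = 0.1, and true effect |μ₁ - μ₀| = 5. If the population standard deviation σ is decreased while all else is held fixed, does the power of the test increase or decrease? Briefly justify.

Power increases: a smaller σ shrinks the standard error σ/√n, moving the sampling distribution under H₁ further from the critical value.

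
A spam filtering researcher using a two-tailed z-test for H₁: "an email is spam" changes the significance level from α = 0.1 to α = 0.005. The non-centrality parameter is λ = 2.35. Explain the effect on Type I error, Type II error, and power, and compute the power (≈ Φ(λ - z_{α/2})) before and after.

Decreasing α from 0.1 to 0.005:
• Type I error rate decreases (α is the Type I rate by definition).
• Critical value moves from z_{α/2} = 1.645 to 2.807, so power = Φ(λ - z_{α/2}) goes from Φ(2.35 - 1.645) = 0.76 to Φ(2.35 - 2.807) = 0.324.
• Type II error rate β = 1 - power therefore increases (0.24 → 0.676).
Appropriate when false positives are costly — here, a legitimate email is sent to the spam folder and the user misses it.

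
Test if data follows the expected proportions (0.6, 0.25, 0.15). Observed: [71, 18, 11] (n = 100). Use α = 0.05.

Expected: [60.0, 25.0, 15.0]. χ² = 5.043. df = 2, critical = 5.991. Fail to reject H₀.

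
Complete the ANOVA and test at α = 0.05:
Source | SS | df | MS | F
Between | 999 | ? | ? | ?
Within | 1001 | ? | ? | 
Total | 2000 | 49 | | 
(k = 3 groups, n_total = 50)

df_between = 2, df_within = 47. MS_between = 499.5, MS_within = 21.3. F = 23.453, F_crit ≈ 3.195. Reject H₀.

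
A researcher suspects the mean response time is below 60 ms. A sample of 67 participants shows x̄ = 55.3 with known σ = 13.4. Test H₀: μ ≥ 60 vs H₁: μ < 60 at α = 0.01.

z = -2.871. Critical value: -2.33. Reject H₀.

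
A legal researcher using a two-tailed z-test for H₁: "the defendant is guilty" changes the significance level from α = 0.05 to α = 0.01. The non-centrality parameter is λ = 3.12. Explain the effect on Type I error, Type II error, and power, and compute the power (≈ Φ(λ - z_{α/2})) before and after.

Decreasing α from 0.05 to 0.01:
• Type I error rate decreases (α is the Type I rate by definition).
• Critical value moves from z_{α/2} = 1.96 to 2.576, so power = Φ(λ - z_{α/2}) goes from Φ(3.12 - 1.96) = 0.877 to Φ(3.12 - 2.576) = 0.707.
• Type II error rate β = 1 - power therefore increases (0.123 → 0.293).
Appropriate when false positives are costly — here, convicting an innocent person.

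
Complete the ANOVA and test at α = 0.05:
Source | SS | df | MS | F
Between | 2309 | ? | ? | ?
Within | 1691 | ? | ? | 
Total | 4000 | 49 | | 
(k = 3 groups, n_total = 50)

df_between = 2, df_within = 47. MS_between = 1154.5, MS_within = 35.98. F = 32.088, F_crit ≈ 3.195. Reject H₀.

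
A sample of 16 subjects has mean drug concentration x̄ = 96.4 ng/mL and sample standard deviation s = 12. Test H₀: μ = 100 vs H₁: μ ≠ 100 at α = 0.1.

t = (x̄ - μ₀)/(s/√n) = (96.4 - 100)/(12/√16) = -1.2. df = 15, critical t = ±1.753. Fail to reject H₀.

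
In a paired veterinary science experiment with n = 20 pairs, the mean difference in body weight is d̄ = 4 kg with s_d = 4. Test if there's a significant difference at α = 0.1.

t = d̄/(s_d/√n) = 4/(4/√20) = 4.472. df = 19, critical t = ±1.729. Reject H₀.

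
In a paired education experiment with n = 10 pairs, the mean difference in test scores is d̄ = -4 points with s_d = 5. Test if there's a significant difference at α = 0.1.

t = d̄/(s_d/√n) = -4/(5/√10) = -2.53. df = 9, critical t = ±1.833. Reject H₀.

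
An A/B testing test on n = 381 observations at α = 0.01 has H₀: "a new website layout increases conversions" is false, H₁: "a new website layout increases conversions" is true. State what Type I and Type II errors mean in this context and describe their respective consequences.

Type I (false positive): concluding that a new website layout increases conversions when it is not — rolling out a layout that doesn't actually help — wasted engineering effort. Type II (false negative): failing to conclude that a new website layout increases conversions when it is — discarding a layout that would have improved conversions — lost revenue. Which is costlier depends on domain priorities and is a judgement call rather than a statistical fact.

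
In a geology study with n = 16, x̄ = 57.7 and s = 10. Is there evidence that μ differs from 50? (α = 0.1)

t = (x̄ - μ₀)/(s/√n) = (57.7 - 50)/(10/√16) = 3.08. df = 15, critical t = ±1.753. Reject H₀.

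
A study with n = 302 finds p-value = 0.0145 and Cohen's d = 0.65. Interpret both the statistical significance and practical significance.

Statistically significant (p = 0.0145 < 0.05). Cohen's d = 0.65 indicates a medium effect size. Both statistical and practical significance should be considered.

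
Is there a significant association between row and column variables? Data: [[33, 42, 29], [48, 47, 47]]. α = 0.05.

χ² = 1.487. df = 2, critical = 5.991. Fail to reject H₀. No evidence of dependence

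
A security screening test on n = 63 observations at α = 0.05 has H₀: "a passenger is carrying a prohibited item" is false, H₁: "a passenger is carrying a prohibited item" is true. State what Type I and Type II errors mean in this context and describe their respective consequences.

Type I (false positive): concluding that a passenger is carrying a prohibited item when it is not — detaining an innocent passenger — delay and inconvenience. Type II (false negative): failing to conclude that a passenger is carrying a prohibited item when it is — letting a prohibited item through — security breach. Which is costlier depends on domain priorities and is a judgement call rather than a statistical fact.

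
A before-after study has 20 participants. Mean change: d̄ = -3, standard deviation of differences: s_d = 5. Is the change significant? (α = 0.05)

t = d̄/(s_d/√n) = -3/(5/√20) = -2.683. df = 19, critical t = ±2.093. Reject H₀.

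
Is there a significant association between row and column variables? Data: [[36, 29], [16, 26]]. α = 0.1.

χ² = 3.053. df = 1, critical = 2.706. Reject H₀. Variables are dependent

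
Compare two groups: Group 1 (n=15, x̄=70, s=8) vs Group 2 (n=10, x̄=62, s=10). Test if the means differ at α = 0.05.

Pooled sp = 8.84. t = 2.218, df = 23. Critical t = ±2.069. Reject H₀.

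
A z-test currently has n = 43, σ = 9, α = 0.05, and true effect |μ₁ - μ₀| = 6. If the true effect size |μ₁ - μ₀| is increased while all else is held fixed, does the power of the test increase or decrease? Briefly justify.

Power increases: a larger true effect increases the non-centrality λ = |μ₁ - μ₀|/(σ/√n).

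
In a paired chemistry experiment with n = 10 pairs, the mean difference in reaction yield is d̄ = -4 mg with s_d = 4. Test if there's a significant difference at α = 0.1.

t = d̄/(s_d/√n) = -4/(4/√10) = -3.162. df = 9, critical t = ±1.833. Reject H₀.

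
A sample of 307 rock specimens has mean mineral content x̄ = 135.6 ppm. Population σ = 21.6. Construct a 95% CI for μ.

CI = x̄ ± z*(σ/√n) = 135.6 ± 1.96(21.6/√307) = 135.6 ± 2.42 = (133.18, 138.02)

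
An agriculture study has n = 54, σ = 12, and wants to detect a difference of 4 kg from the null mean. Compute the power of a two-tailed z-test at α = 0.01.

SE = σ/√n = 12/√54 = 1.633. Non-centrality λ = d/SE = 4/1.633 = 2.449. Power ≈ Φ(λ - z_{α/2}) = Φ(2.449 - 2.576) = Φ(-0.127) = 0.45.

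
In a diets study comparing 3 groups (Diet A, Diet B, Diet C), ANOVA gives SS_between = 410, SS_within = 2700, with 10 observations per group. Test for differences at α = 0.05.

df_between = 2, df_within = 27. F = MS_between/MS_within = 205.0/100.0 = 2.05. F_crit ≈ 3.354. Fail to reject H₀.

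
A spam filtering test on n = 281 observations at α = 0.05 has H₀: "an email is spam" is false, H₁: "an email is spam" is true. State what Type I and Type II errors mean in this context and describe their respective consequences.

Type I (false positive): concluding that an email is spam when it is not — a legitimate email is sent to the spam folder and the user misses it. Type II (false negative): failing to conclude that an email is spam when it is — a spam email lands in the inbox. Which is costlier depends on domain priorities and is a judgement call rather than a statistical fact.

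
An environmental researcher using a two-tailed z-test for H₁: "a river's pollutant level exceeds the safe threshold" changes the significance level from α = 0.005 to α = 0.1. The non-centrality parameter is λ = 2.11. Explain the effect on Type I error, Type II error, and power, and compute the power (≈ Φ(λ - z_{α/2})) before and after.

Increasing α from 0.005 to 0.1:
• Type I error rate increases (α is the Type I rate by definition).
• Critical value moves from z_{α/2} = 2.807 to 1.645, so power = Φ(λ - z_{α/2}) goes from Φ(2.11 - 2.807) = 0.243 to Φ(2.11 - 1.645) = 0.679.
• Type II error rate β = 1 - power therefore decreases (0.757 → 0.321).
Appropriate when false negatives are costly — here, allowing unsafe pollution to continue.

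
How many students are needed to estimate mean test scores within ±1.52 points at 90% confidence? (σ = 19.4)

n = (z*σ/E)² = (1.645×19.4/1.52)² = 440.8 → n = 441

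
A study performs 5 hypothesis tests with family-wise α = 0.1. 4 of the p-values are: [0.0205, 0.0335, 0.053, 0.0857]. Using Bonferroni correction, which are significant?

Bonferroni α = 0.1/5 = 0.02. None of the given p-values are significant.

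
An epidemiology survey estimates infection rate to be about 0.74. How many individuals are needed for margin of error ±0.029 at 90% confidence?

n = z²p(1-p)/E² = 1.645²×0.74×0.26/0.029² = 619.1 → n = 620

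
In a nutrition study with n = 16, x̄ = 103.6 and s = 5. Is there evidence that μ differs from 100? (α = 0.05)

t = (x̄ - μ₀)/(s/√n) = (103.6 - 100)/(5/√16) = 2.88. df = 15, critical t = ±2.131. Reject H₀.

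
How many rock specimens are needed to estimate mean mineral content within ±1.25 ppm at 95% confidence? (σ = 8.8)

n = (z*σ/E)² = (1.96×8.8/1.25)² = 190.4 → n = 191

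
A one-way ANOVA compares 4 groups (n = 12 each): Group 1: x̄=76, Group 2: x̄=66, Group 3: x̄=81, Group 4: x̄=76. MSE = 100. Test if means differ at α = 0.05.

Grand mean = 74.75. SS_between = 1425.0, MS_between = 475.0. F = 4.75, F_crit ≈ 2.816. Reject H₀.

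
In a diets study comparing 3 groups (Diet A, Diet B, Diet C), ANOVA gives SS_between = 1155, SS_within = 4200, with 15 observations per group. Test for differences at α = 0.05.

df_between = 2, df_within = 42. F = MS_between/MS_within = 577.5/100.0 = 5.775. F_crit ≈ 3.22. Reject H₀. At least one mean differs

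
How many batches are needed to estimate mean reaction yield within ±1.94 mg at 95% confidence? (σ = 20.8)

n = (z*σ/E)² = (1.96×20.8/1.94)² = 441.6 → n = 442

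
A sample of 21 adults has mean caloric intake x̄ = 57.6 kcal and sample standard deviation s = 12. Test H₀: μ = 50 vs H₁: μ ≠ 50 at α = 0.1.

t = (x̄ - μ₀)/(s/√n) = (57.6 - 50)/(12/√21) = 2.902. df = 20, critical t = ±1.725. Reject H₀.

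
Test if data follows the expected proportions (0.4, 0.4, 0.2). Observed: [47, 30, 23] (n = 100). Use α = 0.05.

Expected: [40.0, 40.0, 20.0]. χ² = 4.175. df = 2, critical = 5.991. Fail to reject H₀.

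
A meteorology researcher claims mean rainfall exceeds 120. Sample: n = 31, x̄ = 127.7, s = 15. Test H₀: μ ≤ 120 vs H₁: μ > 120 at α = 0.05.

t = (127.7 - 120)/(15/√31) = 2.858, df = 30. Critical t = 1.697. Reject H₀.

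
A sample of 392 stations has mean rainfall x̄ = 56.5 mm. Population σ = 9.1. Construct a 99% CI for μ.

CI = x̄ ± z*(σ/√n) = 56.5 ± 2.576(9.1/√392) = 56.5 ± 1.18 = (55.32, 57.68)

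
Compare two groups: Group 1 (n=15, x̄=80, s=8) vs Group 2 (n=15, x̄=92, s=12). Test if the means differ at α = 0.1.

Pooled sp = 10.2. t = -3.223, df = 28. Critical t = ±1.701. Reject H₀.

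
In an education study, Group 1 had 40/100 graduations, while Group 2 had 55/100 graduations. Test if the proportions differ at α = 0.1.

p̂₁ = 0.4, p̂₂ = 0.55, pooled p̂ = 0.475. z = -2.124. Critical: ±1.645. Reject H₀.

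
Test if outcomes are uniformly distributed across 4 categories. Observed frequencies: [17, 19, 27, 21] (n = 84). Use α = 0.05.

Expected = 21 each. χ² = Σ(O-E)²/E = 2.667. df = 3, critical value = 7.815. Fail to reject H₀.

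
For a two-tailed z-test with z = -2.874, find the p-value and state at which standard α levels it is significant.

p = 2·P(Z > |-2.874|) = 2·(1 - Φ(2.874)) ≈ 0.0041. Significant at α = 0.1; Significant at α = 0.05; Significant at α = 0.01.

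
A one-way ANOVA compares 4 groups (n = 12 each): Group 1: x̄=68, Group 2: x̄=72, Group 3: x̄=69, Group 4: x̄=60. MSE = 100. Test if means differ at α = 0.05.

Grand mean = 67.25. SS_between = 945.0, MS_between = 315.0. F = 3.15, F_crit ≈ 2.816. Reject H₀.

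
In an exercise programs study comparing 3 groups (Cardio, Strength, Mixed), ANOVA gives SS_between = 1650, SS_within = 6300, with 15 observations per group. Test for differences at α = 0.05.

df_between = 2, df_within = 42. F = MS_between/MS_within = 825.0/150.0 = 5.5. F_crit ≈ 3.22. Reject H₀. At least one mean differs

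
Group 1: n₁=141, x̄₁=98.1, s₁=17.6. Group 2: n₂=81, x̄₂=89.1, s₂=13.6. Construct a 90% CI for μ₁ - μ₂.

Difference = 9.0. SE = √(17.6²/141 + 13.6²/81) = 2.117. CI = (5.52, 12.48)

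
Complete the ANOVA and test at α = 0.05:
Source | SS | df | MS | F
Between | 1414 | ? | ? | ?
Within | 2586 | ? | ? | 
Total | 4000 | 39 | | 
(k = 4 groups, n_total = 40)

df_between = 3, df_within = 36. MS_between = 471.33, MS_within = 71.83. F = 6.561, F_crit ≈ 2.866. Reject H₀.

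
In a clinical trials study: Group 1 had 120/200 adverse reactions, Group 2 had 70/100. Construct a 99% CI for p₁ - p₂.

p̂₁ = 0.6, p̂₂ = 0.7. Difference = -0.1. CI = (-0.248, 0.048)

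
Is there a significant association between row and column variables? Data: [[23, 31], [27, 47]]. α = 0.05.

χ² = 0.489. df = 1, critical = 3.841. Fail to reject H₀. No evidence of dependence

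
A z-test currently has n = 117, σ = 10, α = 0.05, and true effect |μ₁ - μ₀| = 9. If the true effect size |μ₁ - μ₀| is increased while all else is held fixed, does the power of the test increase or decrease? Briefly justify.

Power increases: a larger true effect increases the non-centrality λ = |μ₁ - μ₀|/(σ/√n).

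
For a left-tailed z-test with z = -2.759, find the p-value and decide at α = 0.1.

p = P(Z < -2.759) = Φ(-2.759) ≈ 0.0029. Since p < 0.1, reject H₀ (significant) at α = 0.1.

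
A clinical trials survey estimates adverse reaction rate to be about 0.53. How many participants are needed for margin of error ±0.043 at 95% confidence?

n = z²p(1-p)/E² = 1.96²×0.53×0.47/0.043² = 517.5 → n = 518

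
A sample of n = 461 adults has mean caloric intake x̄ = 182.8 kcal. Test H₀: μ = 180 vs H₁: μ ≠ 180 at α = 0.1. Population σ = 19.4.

z = (x̄ - μ₀)/(σ/√n) = (182.8 - 180)/(19.4/√461) = 3.099. Critical value: ±1.645. Since |3.099| > 1.645, Reject H₀.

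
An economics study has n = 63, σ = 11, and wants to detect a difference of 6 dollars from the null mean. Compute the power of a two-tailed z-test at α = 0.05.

SE = σ/√n = 11/√63 = 1.386. Non-centrality λ = d/SE = 6/1.386 = 4.329. Power ≈ Φ(λ - z_{α/2}) = Φ(4.329 - 1.96) = Φ(2.369) = 0.991.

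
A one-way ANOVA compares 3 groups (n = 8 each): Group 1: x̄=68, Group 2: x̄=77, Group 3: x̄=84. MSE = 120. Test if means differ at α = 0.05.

Grand mean = 76.33. SS_between = 1029.33, MS_between = 514.67. F = 4.289, F_crit ≈ 3.467. Reject H₀.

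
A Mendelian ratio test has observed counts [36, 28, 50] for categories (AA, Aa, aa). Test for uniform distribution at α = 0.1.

Expected = 38 each. χ² = Σ(O-E)²/E = 6.526. df = 2, critical value = 4.605. Reject H₀.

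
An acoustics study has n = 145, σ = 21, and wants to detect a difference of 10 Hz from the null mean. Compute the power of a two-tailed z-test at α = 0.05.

SE = σ/√n = 21/√145 = 1.744. Non-centrality λ = d/SE = 10/1.744 = 5.734. Power ≈ Φ(λ - z_{α/2}) = Φ(5.734 - 1.96) = Φ(3.774) = 1.0.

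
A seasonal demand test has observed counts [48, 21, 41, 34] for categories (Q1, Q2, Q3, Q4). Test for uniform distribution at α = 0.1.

Expected = 36 each. χ² = Σ(O-E)²/E = 11.056. df = 3, critical value = 6.251. Reject H₀.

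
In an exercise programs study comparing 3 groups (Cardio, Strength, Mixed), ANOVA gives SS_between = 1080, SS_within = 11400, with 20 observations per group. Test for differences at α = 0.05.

df_between = 2, df_within = 57. F = MS_between/MS_within = 540.0/200.0 = 2.7. F_crit ≈ 3.159. Fail to reject H₀.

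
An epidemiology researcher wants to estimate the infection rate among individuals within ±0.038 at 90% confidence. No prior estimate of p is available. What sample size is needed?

Conservative approach: use p = 0.5 (maximizes p(1-p) = 0.25). n = z²(0.25)/E² = 1.645²×0.25/0.038² = 468.5 → n = 469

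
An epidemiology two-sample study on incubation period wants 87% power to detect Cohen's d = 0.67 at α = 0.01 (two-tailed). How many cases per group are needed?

z_{α/2} = 2.576, z_β = Φ⁻¹(0.87) = 1.126. For medium effect (d = 0.67): n per group = 2(z_{α/2} + z_β)²/d² = 2(2.576 + 1.126)²/0.67² = 61.1 → 62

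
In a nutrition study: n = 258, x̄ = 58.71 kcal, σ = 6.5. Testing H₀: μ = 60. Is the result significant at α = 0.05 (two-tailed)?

z = (58.71 - 60)/(6.5/√258) = -3.188. Since |z| > 1.96, significant at α = 0.05.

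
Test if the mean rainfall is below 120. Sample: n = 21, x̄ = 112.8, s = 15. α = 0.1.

t = (112.8 - 120)/(15/√21) = -2.2, df = 20. Critical t = -1.325. Reject H₀.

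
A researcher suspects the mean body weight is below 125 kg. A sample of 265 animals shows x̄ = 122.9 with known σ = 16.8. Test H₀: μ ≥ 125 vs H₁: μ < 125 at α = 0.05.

z = -2.035. Critical value: -1.645. Reject H₀.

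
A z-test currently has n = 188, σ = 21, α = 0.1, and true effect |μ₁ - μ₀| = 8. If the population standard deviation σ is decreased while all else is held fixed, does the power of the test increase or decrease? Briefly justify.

Power increases: a smaller σ shrinks the standard error σ/√n, moving the sampling distribution under H₁ further from the critical value.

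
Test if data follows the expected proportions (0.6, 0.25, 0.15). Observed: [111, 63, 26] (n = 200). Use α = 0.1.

Expected: [120.0, 50.0, 30.0]. χ² = 4.588. df = 2, critical = 4.605. Fail to reject H₀.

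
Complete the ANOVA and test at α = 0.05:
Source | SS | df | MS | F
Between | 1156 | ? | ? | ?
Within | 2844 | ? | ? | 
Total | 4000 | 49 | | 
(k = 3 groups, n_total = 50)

df_between = 2, df_within = 47. MS_between = 578.0, MS_within = 60.51. F = 9.552, F_crit ≈ 3.195. Reject H₀.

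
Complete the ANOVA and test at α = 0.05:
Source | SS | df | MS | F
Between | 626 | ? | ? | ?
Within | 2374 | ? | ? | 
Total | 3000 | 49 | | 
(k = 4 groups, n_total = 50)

df_between = 3, df_within = 46. MS_between = 208.67, MS_within = 51.61. F = 4.043, F_crit ≈ 2.807. Reject H₀.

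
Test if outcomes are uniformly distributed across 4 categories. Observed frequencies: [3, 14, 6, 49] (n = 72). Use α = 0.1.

Expected = 18 each. χ² = Σ(O-E)²/E = 74.778. df = 3, critical value = 6.251. Reject H₀.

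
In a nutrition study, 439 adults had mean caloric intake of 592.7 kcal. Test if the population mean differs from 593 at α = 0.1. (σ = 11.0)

z = (x̄ - μ₀)/(σ/√n) = (592.7 - 593)/(11.0/√439) = -0.571. Critical value: ±1.645. Since |-0.571| ≤ 1.645, Fail to reject H₀.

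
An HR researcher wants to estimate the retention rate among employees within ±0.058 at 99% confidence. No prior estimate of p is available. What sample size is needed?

Conservative approach: use p = 0.5 (maximizes p(1-p) = 0.25). n = z²(0.25)/E² = 2.576²×0.25/0.058² = 493.1 → n = 494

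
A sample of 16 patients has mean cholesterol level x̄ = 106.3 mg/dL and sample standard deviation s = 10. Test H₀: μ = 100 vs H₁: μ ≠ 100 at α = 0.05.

t = (x̄ - μ₀)/(s/√n) = (106.3 - 100)/(10/√16) = 2.52. df = 15, critical t = ±2.131. Reject H₀.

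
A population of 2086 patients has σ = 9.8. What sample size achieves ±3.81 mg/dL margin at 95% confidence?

Without FPC: n₀ = (1.96×9.8/3.81)² = 25.416. With FPC: n = n₀N/(n₀+N-1) = 25.1 → n = 26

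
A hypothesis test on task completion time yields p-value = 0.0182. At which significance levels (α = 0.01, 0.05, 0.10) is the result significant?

p = 0.0182. Significant at: α = 0.05, 0.1.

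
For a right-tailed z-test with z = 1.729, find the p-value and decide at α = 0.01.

p = P(Z > 1.729) = 1 - Φ(1.729) ≈ 0.0419. Since p ≥ 0.01, fail to reject H₀ (not significant) at α = 0.01.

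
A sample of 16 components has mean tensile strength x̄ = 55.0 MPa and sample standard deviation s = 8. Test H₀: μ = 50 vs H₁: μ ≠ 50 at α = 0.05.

t = (x̄ - μ₀)/(s/√n) = (55.0 - 50)/(8/√16) = 2.5. df = 15, critical t = ±2.131. Reject H₀.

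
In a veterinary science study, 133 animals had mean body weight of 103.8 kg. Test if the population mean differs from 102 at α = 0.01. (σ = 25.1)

z = (x̄ - μ₀)/(σ/√n) = (103.8 - 102)/(25.1/√133) = 0.827. Critical value: ±2.576. Since |0.827| ≤ 2.576, Fail to reject H₀.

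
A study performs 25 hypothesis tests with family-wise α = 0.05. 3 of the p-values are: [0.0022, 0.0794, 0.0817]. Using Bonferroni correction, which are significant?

Bonferroni α = 0.05/25 = 0.002. None of the given p-values are significant.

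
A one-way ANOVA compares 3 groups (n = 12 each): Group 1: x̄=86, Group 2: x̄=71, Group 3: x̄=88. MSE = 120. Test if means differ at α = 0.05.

Grand mean = 81.67. SS_between = 2072.0, MS_between = 1036.0. F = 8.633, F_crit ≈ 3.285. Reject H₀.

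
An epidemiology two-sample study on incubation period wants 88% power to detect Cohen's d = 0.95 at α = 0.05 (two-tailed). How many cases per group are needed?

z_{α/2} = 1.96, z_β = Φ⁻¹(0.88) = 1.175. For large effect (d = 0.95): n per group = 2(z_{α/2} + z_β)²/d² = 2(1.96 + 1.175)²/0.95² = 21.8 → 22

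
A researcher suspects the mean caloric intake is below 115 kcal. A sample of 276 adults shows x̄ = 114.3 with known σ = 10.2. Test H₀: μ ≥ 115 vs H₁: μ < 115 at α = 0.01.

z = -1.14. Critical value: -2.33. Fail to reject H₀.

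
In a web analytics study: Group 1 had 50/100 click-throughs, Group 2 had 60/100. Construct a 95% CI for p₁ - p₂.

p̂₁ = 0.5, p̂₂ = 0.6. Difference = -0.1. CI = (-0.237, 0.037)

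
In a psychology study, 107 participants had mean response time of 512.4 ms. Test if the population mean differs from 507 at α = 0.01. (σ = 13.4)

z = (x̄ - μ₀)/(σ/√n) = (512.4 - 507)/(13.4/√107) = 4.169. Critical value: ±2.576. Since |4.169| > 2.576, Reject H₀.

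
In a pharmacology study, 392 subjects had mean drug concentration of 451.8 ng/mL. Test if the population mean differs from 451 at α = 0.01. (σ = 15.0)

z = (x̄ - μ₀)/(σ/√n) = (451.8 - 451)/(15.0/√392) = 1.056. Critical value: ±2.576. Since |1.056| ≤ 2.576, Fail to reject H₀.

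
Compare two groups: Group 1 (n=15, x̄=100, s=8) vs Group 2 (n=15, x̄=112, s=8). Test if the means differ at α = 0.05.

Pooled sp = 8.0. t = -4.108, df = 28. Critical t = ±2.048. Reject H₀.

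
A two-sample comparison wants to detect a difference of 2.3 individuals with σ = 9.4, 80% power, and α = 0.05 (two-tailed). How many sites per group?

n per group = 2(z_α/2 + z_β)²σ²/d² = 2×(1.96 + 0.84)²×9.4²/2.3² = 261.9 → n = 262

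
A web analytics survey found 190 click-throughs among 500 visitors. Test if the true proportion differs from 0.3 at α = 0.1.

p̂ = 0.38, p₀ = 0.3. z = (p̂ - p₀)/√(p₀(1-p₀)/n) = 3.904. Critical: ±1.645. Reject H₀.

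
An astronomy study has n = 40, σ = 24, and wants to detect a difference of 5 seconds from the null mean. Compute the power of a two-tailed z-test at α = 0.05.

SE = σ/√n = 24/√40 = 3.795. Non-centrality λ = d/SE = 5/3.795 = 1.318. Power ≈ Φ(λ - z_{α/2}) = Φ(1.318 - 1.96) = Φ(-0.642) = 0.26.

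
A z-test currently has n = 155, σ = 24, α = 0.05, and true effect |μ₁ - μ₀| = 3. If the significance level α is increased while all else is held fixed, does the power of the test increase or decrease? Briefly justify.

Power increases: a larger α lowers the critical value, so more of the H₁ sampling distribution falls in the rejection region.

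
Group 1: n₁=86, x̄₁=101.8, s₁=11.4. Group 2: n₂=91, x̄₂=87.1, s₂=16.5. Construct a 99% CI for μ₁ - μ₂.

Difference = 14.7. SE = √(11.4²/86 + 16.5²/91) = 2.122. CI = (9.23, 20.17)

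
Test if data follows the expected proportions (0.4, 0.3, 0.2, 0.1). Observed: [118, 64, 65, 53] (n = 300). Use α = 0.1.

Expected: [120.0, 90.0, 60.0, 30.0]. χ² = 25.594. df = 3, critical = 6.251. Reject H₀.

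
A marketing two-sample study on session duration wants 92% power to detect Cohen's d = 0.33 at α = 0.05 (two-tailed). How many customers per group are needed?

z_{α/2} = 1.96, z_β = Φ⁻¹(0.92) = 1.405. For small effect (d = 0.33): n per group = 2(z_{α/2} + z_β)²/d² = 2(1.96 + 1.405)²/0.33² = 208.0 → 208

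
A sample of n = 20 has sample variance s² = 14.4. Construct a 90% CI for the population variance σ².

df = 19. χ²_{0.05} = 30.144, χ²_{0.95} = 10.117. CI for σ² = ((n-1)s²/χ²_{α/2}, (n-1)s²/χ²_{1-α/2}) = (19·14.4/30.144, 19·14.4/10.117) = (9.08, 27.04)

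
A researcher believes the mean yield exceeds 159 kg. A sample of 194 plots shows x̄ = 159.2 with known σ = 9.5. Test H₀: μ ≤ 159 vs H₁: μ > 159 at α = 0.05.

z = 0.293. Critical value: 1.645. Fail to reject H₀.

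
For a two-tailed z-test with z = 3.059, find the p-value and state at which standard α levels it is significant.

p = 2·P(Z > |3.059|) = 2·(1 - Φ(3.059)) ≈ 0.0022. Significant at α = 0.1; Significant at α = 0.05; Significant at α = 0.01.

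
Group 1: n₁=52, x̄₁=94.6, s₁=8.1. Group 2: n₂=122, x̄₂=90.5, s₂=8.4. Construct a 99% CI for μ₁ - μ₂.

Difference = 4.1. SE = √(8.1²/52 + 8.4²/122) = 1.356. CI = (0.61, 7.59)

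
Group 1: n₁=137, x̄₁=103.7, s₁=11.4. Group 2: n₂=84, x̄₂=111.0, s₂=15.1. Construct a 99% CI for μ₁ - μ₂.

Difference = -7.3. SE = √(11.4²/137 + 15.1²/84) = 1.914. CI = (-12.23, -2.37)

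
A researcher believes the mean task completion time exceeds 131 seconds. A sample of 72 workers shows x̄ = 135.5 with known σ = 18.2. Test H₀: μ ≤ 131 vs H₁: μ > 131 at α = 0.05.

z = 2.098. Critical value: 1.645. Reject H₀.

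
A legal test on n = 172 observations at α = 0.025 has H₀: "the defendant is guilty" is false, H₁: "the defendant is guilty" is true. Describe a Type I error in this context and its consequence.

Type I error: rejecting H₀ when it is true — concluding that the defendant is guilty when in fact it is not. Consequence: convicting an innocent person.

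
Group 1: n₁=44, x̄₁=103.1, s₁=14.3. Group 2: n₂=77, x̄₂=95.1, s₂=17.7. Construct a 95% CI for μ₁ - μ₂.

Difference = 8.0. SE = √(14.3²/44 + 17.7²/77) = 2.952. CI = (2.21, 13.79)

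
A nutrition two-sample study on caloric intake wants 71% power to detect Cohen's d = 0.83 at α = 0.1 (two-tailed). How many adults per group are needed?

z_{α/2} = 1.645, z_β = Φ⁻¹(0.71) = 0.553. For large effect (d = 0.83): n per group = 2(z_{α/2} + z_β)²/d² = 2(1.645 + 0.553)²/0.83² = 14.03 → 15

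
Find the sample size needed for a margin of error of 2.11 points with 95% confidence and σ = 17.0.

n = (z*σ/E)² = (1.96×17.0/2.11)² = 249.4 → n = 250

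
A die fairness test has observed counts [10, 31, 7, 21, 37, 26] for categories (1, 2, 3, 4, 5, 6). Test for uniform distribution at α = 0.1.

Expected = 22 each. χ² = Σ(O-E)²/E = 31.455. df = 5, critical value = 9.236. Reject H₀.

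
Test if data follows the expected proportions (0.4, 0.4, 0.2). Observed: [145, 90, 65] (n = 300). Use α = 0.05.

Expected: [120.0, 120.0, 60.0]. χ² = 13.125. df = 2, critical = 5.991. Reject H₀.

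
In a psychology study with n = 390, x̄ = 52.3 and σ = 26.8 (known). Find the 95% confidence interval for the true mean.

CI = x̄ ± z*(σ/√n) = 52.3 ± 1.96(26.8/√390) = 52.3 ± 2.66 = (49.64, 54.96)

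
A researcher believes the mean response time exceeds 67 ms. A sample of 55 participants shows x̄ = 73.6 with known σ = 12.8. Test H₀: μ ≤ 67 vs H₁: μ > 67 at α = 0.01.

z = 3.824. Critical value: 2.33. Reject H₀.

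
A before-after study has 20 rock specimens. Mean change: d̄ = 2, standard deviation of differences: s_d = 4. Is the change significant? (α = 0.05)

t = d̄/(s_d/√n) = 2/(4/√20) = 2.236. df = 19, critical t = ±2.093. Reject H₀.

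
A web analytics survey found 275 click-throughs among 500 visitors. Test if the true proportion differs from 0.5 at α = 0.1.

p̂ = 0.55, p₀ = 0.5. z = (p̂ - p₀)/√(p₀(1-p₀)/n) = 2.236. Critical: ±1.645. Reject H₀.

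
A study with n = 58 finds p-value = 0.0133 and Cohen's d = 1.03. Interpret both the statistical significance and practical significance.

Statistically significant (p = 0.0133 < 0.05). Cohen's d = 1.03 indicates a large effect size. Both statistical and practical significance should be considered.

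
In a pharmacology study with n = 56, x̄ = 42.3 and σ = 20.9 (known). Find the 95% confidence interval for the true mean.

CI = x̄ ± z*(σ/√n) = 42.3 ± 1.96(20.9/√56) = 42.3 ± 5.47 = (36.83, 47.77)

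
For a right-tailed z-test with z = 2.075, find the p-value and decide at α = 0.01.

p = P(Z > 2.075) = 1 - Φ(2.075) ≈ 0.019. Since p ≥ 0.01, fail to reject H₀ (not significant) at α = 0.01.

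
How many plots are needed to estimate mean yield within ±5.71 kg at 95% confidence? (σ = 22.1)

n = (z*σ/E)² = (1.96×22.1/5.71)² = 57.5 → n = 58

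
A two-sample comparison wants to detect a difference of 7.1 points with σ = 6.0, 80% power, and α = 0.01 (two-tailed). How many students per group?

n per group = 2(z_α/2 + z_β)²σ²/d² = 2×(2.576 + 0.84)²×6.0²/7.1² = 16.7 → n = 17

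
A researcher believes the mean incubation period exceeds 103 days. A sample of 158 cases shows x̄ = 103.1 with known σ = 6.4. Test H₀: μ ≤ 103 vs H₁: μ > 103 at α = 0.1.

z = 0.196. Critical value: 1.28. Fail to reject H₀.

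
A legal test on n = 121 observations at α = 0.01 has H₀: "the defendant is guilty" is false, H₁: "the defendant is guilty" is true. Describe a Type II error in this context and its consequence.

Type II error: failing to reject H₀ when it is false — concluding that the defendant is guilty is not supported when in fact it is. Consequence: acquitting a guilty person.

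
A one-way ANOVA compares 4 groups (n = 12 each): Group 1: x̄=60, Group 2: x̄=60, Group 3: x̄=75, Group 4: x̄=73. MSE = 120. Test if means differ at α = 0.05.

Grand mean = 67.0. SS_between = 2376.0, MS_between = 792.0. F = 6.6, F_crit ≈ 2.816. Reject H₀.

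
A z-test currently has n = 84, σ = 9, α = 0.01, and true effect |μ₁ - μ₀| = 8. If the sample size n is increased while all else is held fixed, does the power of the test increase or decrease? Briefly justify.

Power increases: a larger n shrinks the standard error σ/√n, moving the sampling distribution under H₁ further from the critical value.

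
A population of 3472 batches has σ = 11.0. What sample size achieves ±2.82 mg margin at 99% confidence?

Without FPC: n₀ = (2.576×11.0/2.82)² = 100.967. With FPC: n = n₀N/(n₀+N-1) = 98.1 → n = 99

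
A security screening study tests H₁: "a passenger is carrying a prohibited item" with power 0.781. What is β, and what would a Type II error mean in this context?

β = 1 - power = 1 - 0.781 = 0.219. A Type II error is failing to reject H₀ when H₀ is false (false negative) — here, failing to conclude that a passenger is carrying a prohibited item when in fact it is true. Consequence: letting a prohibited item through — security breach.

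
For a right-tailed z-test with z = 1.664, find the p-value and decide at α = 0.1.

p = P(Z > 1.664) = 1 - Φ(1.664) ≈ 0.0481. Since p < 0.1, reject H₀ (significant) at α = 0.1.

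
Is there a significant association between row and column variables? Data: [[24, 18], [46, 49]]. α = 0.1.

χ² = 0.887. df = 1, critical = 2.706. Fail to reject H₀. No evidence of dependence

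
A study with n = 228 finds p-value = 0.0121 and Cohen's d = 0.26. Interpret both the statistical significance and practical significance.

Statistically significant (p = 0.0121 < 0.05). Cohen's d = 0.26 indicates a small effect size. Both statistical and practical significance should be considered.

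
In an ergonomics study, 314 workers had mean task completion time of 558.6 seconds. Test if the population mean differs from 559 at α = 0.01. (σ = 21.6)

z = (x̄ - μ₀)/(σ/√n) = (558.6 - 559)/(21.6/√314) = -0.328. Critical value: ±2.576. Since |-0.328| ≤ 2.576, Fail to reject H₀.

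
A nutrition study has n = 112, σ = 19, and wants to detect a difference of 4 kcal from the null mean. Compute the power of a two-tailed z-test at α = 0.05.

SE = σ/√n = 19/√112 = 1.795. Non-centrality λ = d/SE = 4/1.795 = 2.228. Power ≈ Φ(λ - z_{α/2}) = Φ(2.228 - 1.96) = Φ(0.268) = 0.606.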